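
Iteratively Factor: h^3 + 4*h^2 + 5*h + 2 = (h + 1)*(h^2 + 3*h + 2) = (h + 1)^2*(h + 2)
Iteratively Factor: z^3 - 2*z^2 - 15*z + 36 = (z + 4)*(z^2 - 6*z + 9) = (z - 3)*(z + 4)*(z - 3)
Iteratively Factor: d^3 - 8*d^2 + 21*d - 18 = (d - 3)*(d^2 - 5*d + 6) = (d - 3)*(d - 2)*(d - 3)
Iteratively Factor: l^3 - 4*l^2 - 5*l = (l)*(l^2 - 4*l - 5) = l*(l + 1)*(l - 5)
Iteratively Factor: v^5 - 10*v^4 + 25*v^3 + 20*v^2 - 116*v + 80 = (v - 1)*(v^4 - 9*v^3 + 16*v^2 + 36*v - 80) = (v - 4)*(v - 1)*(v^3 - 5*v^2 - 4*v + 20) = (v - 4)*(v - 1)*(v + 2)*(v^2 - 7*v + 10) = (v - 5)*(v - 4)*(v - 1)*(v + 2)*(v - 2)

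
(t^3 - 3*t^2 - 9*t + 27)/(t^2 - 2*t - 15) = (t^2 - 6*t + 9)/(t - 5)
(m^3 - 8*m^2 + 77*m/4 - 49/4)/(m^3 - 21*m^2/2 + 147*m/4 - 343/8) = 2*(m - 1)/(2*m - 7)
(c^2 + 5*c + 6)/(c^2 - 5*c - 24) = (c + 2)/(c - 8)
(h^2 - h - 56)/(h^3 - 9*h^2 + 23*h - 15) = (h^2 - h - 56)/(h^3 - 9*h^2 + 23*h - 15)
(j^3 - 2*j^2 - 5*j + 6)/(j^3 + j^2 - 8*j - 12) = (j - 1)/(j + 2)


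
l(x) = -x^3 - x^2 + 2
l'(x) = -3*x^2 - 2*x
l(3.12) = -38.11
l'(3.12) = -35.44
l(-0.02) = 2.00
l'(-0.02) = 0.04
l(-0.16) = 1.98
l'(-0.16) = 0.24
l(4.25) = -92.83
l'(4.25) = -62.69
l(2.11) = -11.85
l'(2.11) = -17.58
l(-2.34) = 9.34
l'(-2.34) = -11.75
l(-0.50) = 1.88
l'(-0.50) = 0.25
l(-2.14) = 7.22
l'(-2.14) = -9.46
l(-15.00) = 3152.00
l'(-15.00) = -645.00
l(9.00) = -808.00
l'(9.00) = -261.00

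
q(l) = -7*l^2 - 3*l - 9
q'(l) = -14*l - 3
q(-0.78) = -10.92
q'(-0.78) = 7.92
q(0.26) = -10.25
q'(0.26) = -6.64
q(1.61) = -31.97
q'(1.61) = -25.54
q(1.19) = -22.48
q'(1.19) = -19.66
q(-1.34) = -17.55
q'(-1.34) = 15.76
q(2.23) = -50.50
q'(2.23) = -34.22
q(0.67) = -14.15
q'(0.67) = -12.38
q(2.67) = -66.91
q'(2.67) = -40.38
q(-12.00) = -981.00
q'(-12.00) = 165.00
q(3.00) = -81.00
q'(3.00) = -45.00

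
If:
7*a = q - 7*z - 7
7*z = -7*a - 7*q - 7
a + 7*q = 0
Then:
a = 0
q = 0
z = -1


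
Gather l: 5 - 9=-4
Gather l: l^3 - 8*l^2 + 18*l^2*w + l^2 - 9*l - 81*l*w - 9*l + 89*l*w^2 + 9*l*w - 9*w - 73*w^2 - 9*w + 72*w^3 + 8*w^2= l^3 + l^2*(18*w - 7) + l*(89*w^2 - 72*w - 18) + 72*w^3 - 65*w^2 - 18*w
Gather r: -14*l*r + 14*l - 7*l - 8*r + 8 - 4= 7*l + r*(-14*l - 8) + 4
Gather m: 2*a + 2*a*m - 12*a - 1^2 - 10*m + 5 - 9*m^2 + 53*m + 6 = -10*a - 9*m^2 + m*(2*a + 43) + 10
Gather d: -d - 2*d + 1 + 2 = 3 - 3*d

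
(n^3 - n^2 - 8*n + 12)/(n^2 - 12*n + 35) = (n^3 - n^2 - 8*n + 12)/(n^2 - 12*n + 35)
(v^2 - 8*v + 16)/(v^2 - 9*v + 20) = (v - 4)/(v - 5)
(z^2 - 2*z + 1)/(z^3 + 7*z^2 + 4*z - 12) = (z - 1)/(z^2 + 8*z + 12)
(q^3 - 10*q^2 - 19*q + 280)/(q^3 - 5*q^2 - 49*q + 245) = (q^2 - 3*q - 40)/(q^2 + 2*q - 35)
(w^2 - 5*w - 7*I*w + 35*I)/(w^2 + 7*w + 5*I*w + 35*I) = (w^2 - w*(5 + 7*I) + 35*I)/(w^2 + w*(7 + 5*I) + 35*I)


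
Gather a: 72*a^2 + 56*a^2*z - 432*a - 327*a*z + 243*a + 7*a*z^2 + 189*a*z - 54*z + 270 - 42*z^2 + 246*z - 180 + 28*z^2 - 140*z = a^2*(56*z + 72) + a*(7*z^2 - 138*z - 189) - 14*z^2 + 52*z + 90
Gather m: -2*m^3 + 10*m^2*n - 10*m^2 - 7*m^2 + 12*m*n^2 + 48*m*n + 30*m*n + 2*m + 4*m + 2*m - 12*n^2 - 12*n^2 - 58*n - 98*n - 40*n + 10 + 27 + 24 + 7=-2*m^3 + m^2*(10*n - 17) + m*(12*n^2 + 78*n + 8) - 24*n^2 - 196*n + 68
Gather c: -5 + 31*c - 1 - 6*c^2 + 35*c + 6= -6*c^2 + 66*c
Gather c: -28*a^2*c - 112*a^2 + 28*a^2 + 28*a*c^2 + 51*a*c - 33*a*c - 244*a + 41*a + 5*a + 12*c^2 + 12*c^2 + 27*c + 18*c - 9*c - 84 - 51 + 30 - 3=-84*a^2 - 198*a + c^2*(28*a + 24) + c*(-28*a^2 + 18*a + 36) - 108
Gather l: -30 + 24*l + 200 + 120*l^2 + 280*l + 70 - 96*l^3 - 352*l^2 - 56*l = -96*l^3 - 232*l^2 + 248*l + 240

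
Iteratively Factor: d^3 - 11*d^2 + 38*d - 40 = (d - 5)*(d^2 - 6*d + 8) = (d - 5)*(d - 2)*(d - 4)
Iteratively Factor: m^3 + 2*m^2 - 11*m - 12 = (m + 4)*(m^2 - 2*m - 3) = (m - 3)*(m + 4)*(m + 1)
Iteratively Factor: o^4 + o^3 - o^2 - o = (o - 1)*(o^3 + 2*o^2 + o) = (o - 1)*(o + 1)*(o^2 + o) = o*(o - 1)*(o + 1)*(o + 1)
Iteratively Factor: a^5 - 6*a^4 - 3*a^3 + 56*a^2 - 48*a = (a - 1)*(a^4 - 5*a^3 - 8*a^2 + 48*a) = (a - 1)*(a + 3)*(a^3 - 8*a^2 + 16*a) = (a - 4)*(a - 1)*(a + 3)*(a^2 - 4*a) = (a - 4)^2*(a - 1)*(a + 3)*(a)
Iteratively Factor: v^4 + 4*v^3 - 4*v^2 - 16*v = (v - 2)*(v^3 + 6*v^2 + 8*v) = (v - 2)*(v + 4)*(v^2 + 2*v) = (v - 2)*(v + 2)*(v + 4)*(v)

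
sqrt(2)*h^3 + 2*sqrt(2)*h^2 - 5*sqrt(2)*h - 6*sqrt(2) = (h - 2)*(h + 3)*(sqrt(2)*h + sqrt(2))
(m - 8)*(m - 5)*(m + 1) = m^3 - 12*m^2 + 27*m + 40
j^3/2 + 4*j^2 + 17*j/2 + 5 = (j/2 + 1)*(j + 1)*(j + 5)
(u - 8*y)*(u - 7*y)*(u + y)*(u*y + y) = u^4*y - 14*u^3*y^2 + u^3*y + 41*u^2*y^3 - 14*u^2*y^2 + 56*u*y^4 + 41*u*y^3 + 56*y^4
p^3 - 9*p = p*(p - 3)*(p + 3)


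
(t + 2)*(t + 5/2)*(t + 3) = t^3 + 15*t^2/2 + 37*t/2 + 15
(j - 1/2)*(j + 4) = j^2 + 7*j/2 - 2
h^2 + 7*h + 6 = (h + 1)*(h + 6)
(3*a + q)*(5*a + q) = 15*a^2 + 8*a*q + q^2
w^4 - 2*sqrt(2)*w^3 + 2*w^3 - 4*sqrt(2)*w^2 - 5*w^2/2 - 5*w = w*(w + 2)*(w - 5*sqrt(2)/2)*(w + sqrt(2)/2)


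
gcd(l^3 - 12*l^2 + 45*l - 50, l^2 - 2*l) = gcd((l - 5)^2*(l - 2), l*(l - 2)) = l - 2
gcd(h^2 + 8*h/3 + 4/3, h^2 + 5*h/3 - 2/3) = h + 2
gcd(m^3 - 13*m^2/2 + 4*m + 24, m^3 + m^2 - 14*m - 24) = m - 4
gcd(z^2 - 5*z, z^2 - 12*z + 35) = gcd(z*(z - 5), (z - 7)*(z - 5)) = z - 5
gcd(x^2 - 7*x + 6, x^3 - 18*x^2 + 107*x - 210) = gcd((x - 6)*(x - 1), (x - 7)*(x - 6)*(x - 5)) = x - 6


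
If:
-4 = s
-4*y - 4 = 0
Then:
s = -4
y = -1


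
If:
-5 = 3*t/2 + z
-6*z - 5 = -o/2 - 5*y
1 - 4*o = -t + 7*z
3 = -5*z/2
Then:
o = 103/60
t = -38/15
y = -367/600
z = -6/5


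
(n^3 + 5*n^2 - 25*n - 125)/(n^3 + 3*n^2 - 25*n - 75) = (n + 5)/(n + 3)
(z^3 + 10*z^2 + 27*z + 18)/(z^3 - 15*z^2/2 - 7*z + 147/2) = 2*(z^2 + 7*z + 6)/(2*z^2 - 21*z + 49)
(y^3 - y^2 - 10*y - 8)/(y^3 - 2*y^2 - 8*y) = (y + 1)/y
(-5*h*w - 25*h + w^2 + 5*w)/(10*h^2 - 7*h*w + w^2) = (w + 5)/(-2*h + w)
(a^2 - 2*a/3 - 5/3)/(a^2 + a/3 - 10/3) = (a + 1)/(a + 2)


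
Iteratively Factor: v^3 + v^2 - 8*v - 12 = (v + 2)*(v^2 - v - 6) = (v - 3)*(v + 2)*(v + 2)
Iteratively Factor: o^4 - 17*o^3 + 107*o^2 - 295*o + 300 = (o - 3)*(o^3 - 14*o^2 + 65*o - 100) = (o - 5)*(o - 3)*(o^2 - 9*o + 20) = (o - 5)^2*(o - 3)*(o - 4)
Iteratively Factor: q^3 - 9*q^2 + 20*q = (q)*(q^2 - 9*q + 20) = q*(q - 5)*(q - 4)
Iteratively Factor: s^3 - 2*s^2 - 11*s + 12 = (s - 1)*(s^2 - s - 12) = (s - 4)*(s - 1)*(s + 3)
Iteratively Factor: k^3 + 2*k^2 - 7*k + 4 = (k + 4)*(k^2 - 2*k + 1) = (k - 1)*(k + 4)*(k - 1)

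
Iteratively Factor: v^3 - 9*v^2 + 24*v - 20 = (v - 2)*(v^2 - 7*v + 10) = (v - 5)*(v - 2)*(v - 2)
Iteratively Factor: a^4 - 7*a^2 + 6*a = (a - 1)*(a^3 + a^2 - 6*a) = (a - 1)*(a + 3)*(a^2 - 2*a) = (a - 2)*(a - 1)*(a + 3)*(a)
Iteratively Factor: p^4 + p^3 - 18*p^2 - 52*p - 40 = (p - 5)*(p^3 + 6*p^2 + 12*p + 8) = (p - 5)*(p + 2)*(p^2 + 4*p + 4) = (p - 5)*(p + 2)^2*(p + 2)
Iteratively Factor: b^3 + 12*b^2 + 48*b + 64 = (b + 4)*(b^2 + 8*b + 16) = (b + 4)^2*(b + 4)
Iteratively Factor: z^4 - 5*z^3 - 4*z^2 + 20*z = (z)*(z^3 - 5*z^2 - 4*z + 20) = z*(z + 2)*(z^2 - 7*z + 10) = z*(z - 5)*(z + 2)*(z - 2)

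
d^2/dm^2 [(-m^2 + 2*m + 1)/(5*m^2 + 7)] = 4*(25*m^3 + 90*m^2 - 105*m - 42)/(125*m^6 + 525*m^4 + 735*m^2 + 343)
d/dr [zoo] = 0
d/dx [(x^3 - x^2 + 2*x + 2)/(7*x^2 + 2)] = (7*x^4 - 8*x^2 - 32*x + 4)/(49*x^4 + 28*x^2 + 4)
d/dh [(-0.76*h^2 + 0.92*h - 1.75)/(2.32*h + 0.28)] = (-1.7632*h^2 - 0.4256*h + 4.3176)/(5.3824*h^2 + 1.2992*h + 0.0784)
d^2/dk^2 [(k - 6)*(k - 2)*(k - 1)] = 6*k - 18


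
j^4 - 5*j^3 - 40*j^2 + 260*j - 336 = (j - 6)*(j - 4)*(j - 2)*(j + 7)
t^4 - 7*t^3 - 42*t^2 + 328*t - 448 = (t - 8)*(t - 4)*(t - 2)*(t + 7)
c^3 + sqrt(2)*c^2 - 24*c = c*(c - 3*sqrt(2))*(c + 4*sqrt(2))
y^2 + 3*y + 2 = (y + 1)*(y + 2)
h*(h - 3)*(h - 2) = h^3 - 5*h^2 + 6*h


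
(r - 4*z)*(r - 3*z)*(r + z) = r^3 - 6*r^2*z + 5*r*z^2 + 12*z^3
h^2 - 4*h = h*(h - 4)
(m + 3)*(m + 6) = m^2 + 9*m + 18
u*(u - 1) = u^2 - u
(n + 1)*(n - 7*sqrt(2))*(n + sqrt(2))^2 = n^4 - 5*sqrt(2)*n^3 + n^3 - 26*n^2 - 5*sqrt(2)*n^2 - 26*n - 14*sqrt(2)*n - 14*sqrt(2)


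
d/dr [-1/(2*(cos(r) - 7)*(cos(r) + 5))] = (1 - cos(r))*sin(r)/((cos(r) - 7)^2*(cos(r) + 5)^2)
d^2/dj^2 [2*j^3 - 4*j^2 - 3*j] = 12*j - 8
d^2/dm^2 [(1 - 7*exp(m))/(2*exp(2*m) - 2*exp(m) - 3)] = (-28*exp(4*m) - 12*exp(3*m) - 264*exp(2*m) + 70*exp(m) - 69)*exp(m)/(8*exp(6*m) - 24*exp(5*m) - 12*exp(4*m) + 64*exp(3*m) + 18*exp(2*m) - 54*exp(m) - 27)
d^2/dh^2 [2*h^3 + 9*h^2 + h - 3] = 12*h + 18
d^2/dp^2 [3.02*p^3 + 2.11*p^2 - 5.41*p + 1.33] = 18.12*p + 4.22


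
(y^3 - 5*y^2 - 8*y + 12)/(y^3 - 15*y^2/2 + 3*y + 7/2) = 2*(y^2 - 4*y - 12)/(2*y^2 - 13*y - 7)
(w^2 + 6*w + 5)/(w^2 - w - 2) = (w + 5)/(w - 2)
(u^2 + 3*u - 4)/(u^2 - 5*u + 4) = (u + 4)/(u - 4)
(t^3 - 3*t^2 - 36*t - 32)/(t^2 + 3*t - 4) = (t^2 - 7*t - 8)/(t - 1)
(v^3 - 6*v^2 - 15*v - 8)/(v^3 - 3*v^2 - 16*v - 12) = (v^2 - 7*v - 8)/(v^2 - 4*v - 12)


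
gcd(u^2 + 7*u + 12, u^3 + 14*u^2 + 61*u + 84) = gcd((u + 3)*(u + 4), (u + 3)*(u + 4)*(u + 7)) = u^2 + 7*u + 12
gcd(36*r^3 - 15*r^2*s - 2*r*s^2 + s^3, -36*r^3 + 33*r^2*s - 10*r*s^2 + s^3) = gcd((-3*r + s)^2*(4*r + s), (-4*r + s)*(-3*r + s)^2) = 9*r^2 - 6*r*s + s^2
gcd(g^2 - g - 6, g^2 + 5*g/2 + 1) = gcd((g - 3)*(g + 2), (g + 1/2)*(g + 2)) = g + 2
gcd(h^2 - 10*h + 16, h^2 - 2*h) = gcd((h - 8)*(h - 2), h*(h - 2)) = h - 2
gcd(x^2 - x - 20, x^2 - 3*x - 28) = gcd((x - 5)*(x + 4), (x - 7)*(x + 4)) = x + 4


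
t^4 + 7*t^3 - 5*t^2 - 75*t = t*(t - 3)*(t + 5)^2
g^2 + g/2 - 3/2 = (g - 1)*(g + 3/2)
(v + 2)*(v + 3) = v^2 + 5*v + 6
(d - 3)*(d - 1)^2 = d^3 - 5*d^2 + 7*d - 3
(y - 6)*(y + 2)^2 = y^3 - 2*y^2 - 20*y - 24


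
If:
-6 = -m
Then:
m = 6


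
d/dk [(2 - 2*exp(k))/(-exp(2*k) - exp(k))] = 2*(-exp(2*k) + 2*exp(k) + 1)*exp(-k)/(exp(2*k) + 2*exp(k) + 1)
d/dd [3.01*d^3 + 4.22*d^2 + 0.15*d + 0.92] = 9.03*d^2 + 8.44*d + 0.15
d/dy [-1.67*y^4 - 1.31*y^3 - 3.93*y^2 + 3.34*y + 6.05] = -6.68*y^3 - 3.93*y^2 - 7.86*y + 3.34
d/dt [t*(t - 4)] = 2*t - 4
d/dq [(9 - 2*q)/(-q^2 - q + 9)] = (2*q^2 + 2*q - (2*q - 9)*(2*q + 1) - 18)/(q^2 + q - 9)^2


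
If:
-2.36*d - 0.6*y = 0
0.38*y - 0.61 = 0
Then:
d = -0.41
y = 1.61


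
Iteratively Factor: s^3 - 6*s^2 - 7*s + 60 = (s + 3)*(s^2 - 9*s + 20) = (s - 5)*(s + 3)*(s - 4)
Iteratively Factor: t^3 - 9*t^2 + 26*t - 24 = (t - 4)*(t^2 - 5*t + 6) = (t - 4)*(t - 2)*(t - 3)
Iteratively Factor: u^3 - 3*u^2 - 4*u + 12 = (u - 2)*(u^2 - u - 6) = (u - 2)*(u + 2)*(u - 3)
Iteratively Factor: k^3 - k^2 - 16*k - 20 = (k + 2)*(k^2 - 3*k - 10) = (k + 2)^2*(k - 5)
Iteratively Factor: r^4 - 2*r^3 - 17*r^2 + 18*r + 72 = (r - 4)*(r^3 + 2*r^2 - 9*r - 18) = (r - 4)*(r + 2)*(r^2 - 9) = (r - 4)*(r + 2)*(r + 3)*(r - 3)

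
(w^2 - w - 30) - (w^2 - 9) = -w - 21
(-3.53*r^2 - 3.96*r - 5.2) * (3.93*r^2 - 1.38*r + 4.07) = -13.8729*r^4 - 10.6914*r^3 - 29.3383*r^2 - 8.9412*r - 21.164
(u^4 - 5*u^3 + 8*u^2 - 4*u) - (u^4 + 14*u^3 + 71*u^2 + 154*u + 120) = -19*u^3 - 63*u^2 - 158*u - 120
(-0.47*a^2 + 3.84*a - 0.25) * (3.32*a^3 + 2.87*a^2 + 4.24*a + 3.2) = -1.5604*a^5 + 11.3999*a^4 + 8.198*a^3 + 14.0601*a^2 + 11.228*a - 0.8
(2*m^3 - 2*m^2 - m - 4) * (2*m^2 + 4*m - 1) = 4*m^5 + 4*m^4 - 12*m^3 - 10*m^2 - 15*m + 4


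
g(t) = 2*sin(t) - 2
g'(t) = 2*cos(t)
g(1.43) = -0.02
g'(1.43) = 0.28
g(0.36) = -1.30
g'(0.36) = 1.87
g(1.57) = -0.00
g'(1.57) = 0.00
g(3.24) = -2.20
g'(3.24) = -1.99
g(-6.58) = -2.58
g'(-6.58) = 1.91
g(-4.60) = -0.01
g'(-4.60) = -0.22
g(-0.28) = -2.55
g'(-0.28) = 1.92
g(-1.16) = -3.83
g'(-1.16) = 0.80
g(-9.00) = -2.82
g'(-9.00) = -1.82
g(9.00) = -1.18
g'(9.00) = -1.82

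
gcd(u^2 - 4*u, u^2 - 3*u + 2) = 1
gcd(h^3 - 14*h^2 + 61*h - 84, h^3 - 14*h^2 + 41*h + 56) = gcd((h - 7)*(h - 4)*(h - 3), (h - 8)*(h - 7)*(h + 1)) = h - 7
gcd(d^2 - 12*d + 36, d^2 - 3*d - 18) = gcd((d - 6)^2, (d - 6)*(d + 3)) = d - 6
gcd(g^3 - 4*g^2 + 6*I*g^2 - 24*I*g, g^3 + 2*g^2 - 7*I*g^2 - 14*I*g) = g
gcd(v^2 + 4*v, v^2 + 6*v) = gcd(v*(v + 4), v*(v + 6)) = v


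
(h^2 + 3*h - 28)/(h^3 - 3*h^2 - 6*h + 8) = (h + 7)/(h^2 + h - 2)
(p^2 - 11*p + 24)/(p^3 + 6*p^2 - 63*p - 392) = (p - 3)/(p^2 + 14*p + 49)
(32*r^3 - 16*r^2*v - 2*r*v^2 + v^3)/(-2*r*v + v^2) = -16*r^2/v + v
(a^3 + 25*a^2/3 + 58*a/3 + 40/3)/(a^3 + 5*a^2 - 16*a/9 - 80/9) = 3*(a + 2)/(3*a - 4)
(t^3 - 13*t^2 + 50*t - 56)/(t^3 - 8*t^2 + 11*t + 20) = (t^2 - 9*t + 14)/(t^2 - 4*t - 5)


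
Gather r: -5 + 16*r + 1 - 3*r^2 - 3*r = -3*r^2 + 13*r - 4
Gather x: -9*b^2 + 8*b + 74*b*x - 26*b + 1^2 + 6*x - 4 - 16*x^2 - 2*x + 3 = -9*b^2 - 18*b - 16*x^2 + x*(74*b + 4)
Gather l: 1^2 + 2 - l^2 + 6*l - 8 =-l^2 + 6*l - 5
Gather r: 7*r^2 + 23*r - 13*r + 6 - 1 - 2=7*r^2 + 10*r + 3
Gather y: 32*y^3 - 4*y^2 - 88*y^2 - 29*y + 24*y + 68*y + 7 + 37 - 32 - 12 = 32*y^3 - 92*y^2 + 63*y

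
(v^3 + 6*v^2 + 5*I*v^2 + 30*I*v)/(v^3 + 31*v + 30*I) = v*(v + 6)/(v^2 - 5*I*v + 6)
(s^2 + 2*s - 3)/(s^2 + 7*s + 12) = (s - 1)/(s + 4)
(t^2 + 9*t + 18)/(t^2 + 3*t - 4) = (t^2 + 9*t + 18)/(t^2 + 3*t - 4)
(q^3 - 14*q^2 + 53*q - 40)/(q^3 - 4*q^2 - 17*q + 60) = (q^2 - 9*q + 8)/(q^2 + q - 12)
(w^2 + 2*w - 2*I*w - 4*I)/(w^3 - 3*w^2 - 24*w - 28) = (w - 2*I)/(w^2 - 5*w - 14)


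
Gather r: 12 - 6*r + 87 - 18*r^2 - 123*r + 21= -18*r^2 - 129*r + 120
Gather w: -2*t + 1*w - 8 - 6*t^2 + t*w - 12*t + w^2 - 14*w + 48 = -6*t^2 - 14*t + w^2 + w*(t - 13) + 40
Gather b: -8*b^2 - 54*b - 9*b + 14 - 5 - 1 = -8*b^2 - 63*b + 8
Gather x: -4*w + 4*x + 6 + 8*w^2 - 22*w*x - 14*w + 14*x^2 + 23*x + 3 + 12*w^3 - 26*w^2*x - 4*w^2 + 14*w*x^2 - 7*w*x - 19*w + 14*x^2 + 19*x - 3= 12*w^3 + 4*w^2 - 37*w + x^2*(14*w + 28) + x*(-26*w^2 - 29*w + 46) + 6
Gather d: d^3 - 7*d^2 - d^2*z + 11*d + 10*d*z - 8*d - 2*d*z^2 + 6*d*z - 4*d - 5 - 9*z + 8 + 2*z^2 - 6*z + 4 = d^3 + d^2*(-z - 7) + d*(-2*z^2 + 16*z - 1) + 2*z^2 - 15*z + 7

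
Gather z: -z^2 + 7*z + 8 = -z^2 + 7*z + 8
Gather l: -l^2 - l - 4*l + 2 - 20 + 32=-l^2 - 5*l + 14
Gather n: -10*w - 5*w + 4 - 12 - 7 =-15*w - 15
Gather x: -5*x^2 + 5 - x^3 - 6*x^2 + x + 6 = -x^3 - 11*x^2 + x + 11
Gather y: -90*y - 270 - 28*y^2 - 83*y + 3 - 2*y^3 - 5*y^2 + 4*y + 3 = -2*y^3 - 33*y^2 - 169*y - 264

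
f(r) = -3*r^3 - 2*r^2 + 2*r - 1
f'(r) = -9*r^2 - 4*r + 2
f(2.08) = -32.49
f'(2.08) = -45.26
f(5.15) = -453.52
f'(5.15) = -257.30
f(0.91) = -3.10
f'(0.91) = -9.09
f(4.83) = -376.03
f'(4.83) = -227.28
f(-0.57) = -2.23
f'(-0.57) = 1.36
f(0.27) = -0.66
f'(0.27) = 0.26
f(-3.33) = 80.94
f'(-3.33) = -84.48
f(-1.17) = -1.27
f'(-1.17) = -5.64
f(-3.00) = 56.00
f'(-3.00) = -67.00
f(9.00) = -2332.00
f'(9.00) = -763.00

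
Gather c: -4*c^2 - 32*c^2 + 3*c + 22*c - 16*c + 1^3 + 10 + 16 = -36*c^2 + 9*c + 27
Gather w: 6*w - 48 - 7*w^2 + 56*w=-7*w^2 + 62*w - 48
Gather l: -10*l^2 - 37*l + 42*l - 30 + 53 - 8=-10*l^2 + 5*l + 15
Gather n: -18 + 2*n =2*n - 18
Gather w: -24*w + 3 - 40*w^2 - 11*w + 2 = -40*w^2 - 35*w + 5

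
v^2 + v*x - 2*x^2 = (v - x)*(v + 2*x)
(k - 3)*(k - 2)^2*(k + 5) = k^4 - 2*k^3 - 19*k^2 + 68*k - 60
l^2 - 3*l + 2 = (l - 2)*(l - 1)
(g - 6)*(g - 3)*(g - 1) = g^3 - 10*g^2 + 27*g - 18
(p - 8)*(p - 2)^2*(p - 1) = p^4 - 13*p^3 + 48*p^2 - 68*p + 32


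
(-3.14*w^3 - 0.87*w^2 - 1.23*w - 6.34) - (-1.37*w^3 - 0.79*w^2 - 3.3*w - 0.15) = -1.77*w^3 - 0.08*w^2 + 2.07*w - 6.19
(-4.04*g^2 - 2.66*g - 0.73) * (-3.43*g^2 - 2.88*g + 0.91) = 13.8572*g^4 + 20.759*g^3 + 6.4883*g^2 - 0.3182*g - 0.6643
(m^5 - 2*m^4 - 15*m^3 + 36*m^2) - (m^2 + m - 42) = m^5 - 2*m^4 - 15*m^3 + 35*m^2 - m + 42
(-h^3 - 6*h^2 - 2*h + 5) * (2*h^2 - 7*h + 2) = -2*h^5 - 5*h^4 + 36*h^3 + 12*h^2 - 39*h + 10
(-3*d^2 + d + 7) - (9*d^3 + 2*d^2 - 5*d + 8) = -9*d^3 - 5*d^2 + 6*d - 1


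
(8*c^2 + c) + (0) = 8*c^2 + c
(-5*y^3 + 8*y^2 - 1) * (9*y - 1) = -45*y^4 + 77*y^3 - 8*y^2 - 9*y + 1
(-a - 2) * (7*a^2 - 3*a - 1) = -7*a^3 - 11*a^2 + 7*a + 2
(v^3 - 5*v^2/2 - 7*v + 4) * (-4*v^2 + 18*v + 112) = -4*v^5 + 28*v^4 + 95*v^3 - 422*v^2 - 712*v + 448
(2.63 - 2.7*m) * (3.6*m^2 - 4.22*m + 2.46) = -9.72*m^3 + 20.862*m^2 - 17.7406*m + 6.4698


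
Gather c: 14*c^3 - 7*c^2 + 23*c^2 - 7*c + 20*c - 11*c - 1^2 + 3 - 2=14*c^3 + 16*c^2 + 2*c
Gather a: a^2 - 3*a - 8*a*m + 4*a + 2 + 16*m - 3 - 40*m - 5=a^2 + a*(1 - 8*m) - 24*m - 6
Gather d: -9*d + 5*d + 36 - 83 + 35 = -4*d - 12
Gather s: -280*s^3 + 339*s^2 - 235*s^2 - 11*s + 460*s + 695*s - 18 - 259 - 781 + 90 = -280*s^3 + 104*s^2 + 1144*s - 968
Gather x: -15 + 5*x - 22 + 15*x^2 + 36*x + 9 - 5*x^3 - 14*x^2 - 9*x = -5*x^3 + x^2 + 32*x - 28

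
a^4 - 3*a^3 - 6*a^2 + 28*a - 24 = (a - 2)^3*(a + 3)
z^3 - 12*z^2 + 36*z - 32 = (z - 8)*(z - 2)^2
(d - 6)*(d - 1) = d^2 - 7*d + 6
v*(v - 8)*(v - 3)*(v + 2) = v^4 - 9*v^3 + 2*v^2 + 48*v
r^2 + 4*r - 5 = (r - 1)*(r + 5)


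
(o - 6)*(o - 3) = o^2 - 9*o + 18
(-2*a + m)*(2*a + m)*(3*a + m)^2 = -36*a^4 - 24*a^3*m + 5*a^2*m^2 + 6*a*m^3 + m^4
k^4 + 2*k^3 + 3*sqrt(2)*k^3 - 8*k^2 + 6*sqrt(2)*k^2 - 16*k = k*(k + 2)*(k - sqrt(2))*(k + 4*sqrt(2))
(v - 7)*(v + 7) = v^2 - 49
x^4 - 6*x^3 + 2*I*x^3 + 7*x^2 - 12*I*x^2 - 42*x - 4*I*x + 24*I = (x - 6)*(x - I)^2*(x + 4*I)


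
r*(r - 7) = r^2 - 7*r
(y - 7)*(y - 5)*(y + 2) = y^3 - 10*y^2 + 11*y + 70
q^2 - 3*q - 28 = (q - 7)*(q + 4)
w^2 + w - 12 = (w - 3)*(w + 4)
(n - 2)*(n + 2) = n^2 - 4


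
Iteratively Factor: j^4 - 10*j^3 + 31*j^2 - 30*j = (j - 2)*(j^3 - 8*j^2 + 15*j) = (j - 3)*(j - 2)*(j^2 - 5*j) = (j - 5)*(j - 3)*(j - 2)*(j)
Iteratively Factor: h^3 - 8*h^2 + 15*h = (h - 5)*(h^2 - 3*h) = (h - 5)*(h - 3)*(h)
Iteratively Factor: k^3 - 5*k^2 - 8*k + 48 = (k + 3)*(k^2 - 8*k + 16) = (k - 4)*(k + 3)*(k - 4)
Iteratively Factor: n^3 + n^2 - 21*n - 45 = (n - 5)*(n^2 + 6*n + 9) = (n - 5)*(n + 3)*(n + 3)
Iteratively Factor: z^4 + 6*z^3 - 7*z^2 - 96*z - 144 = (z + 4)*(z^3 + 2*z^2 - 15*z - 36) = (z + 3)*(z + 4)*(z^2 - z - 12) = (z + 3)^2*(z + 4)*(z - 4)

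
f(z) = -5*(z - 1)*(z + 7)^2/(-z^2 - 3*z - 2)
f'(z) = -5*(z - 1)*(z + 7)^2*(2*z + 3)/(-z^2 - 3*z - 2)^2 - 5*(z - 1)*(2*z + 14)/(-z^2 - 3*z - 2) - 5*(z + 7)^2/(-z^2 - 3*z - 2) = 5*(z^4 + 6*z^3 + 10*z^2 + 150*z + 217)/(z^4 + 6*z^3 + 13*z^2 + 12*z + 4)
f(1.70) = 26.52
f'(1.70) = 26.99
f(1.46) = 19.34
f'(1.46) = 33.16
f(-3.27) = -103.04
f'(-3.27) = -157.64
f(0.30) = -62.38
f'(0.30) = 147.13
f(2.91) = 48.85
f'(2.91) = 12.99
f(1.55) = 22.21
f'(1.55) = 30.61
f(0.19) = -80.34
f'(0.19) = 181.03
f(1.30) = 13.61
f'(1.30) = 38.62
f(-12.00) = -14.77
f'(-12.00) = 4.23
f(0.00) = -122.50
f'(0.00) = 271.25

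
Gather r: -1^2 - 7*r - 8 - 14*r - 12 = -21*r - 21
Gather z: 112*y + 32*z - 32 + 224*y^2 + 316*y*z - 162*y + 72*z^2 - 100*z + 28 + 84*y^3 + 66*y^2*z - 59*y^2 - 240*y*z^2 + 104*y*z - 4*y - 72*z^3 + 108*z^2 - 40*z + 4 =84*y^3 + 165*y^2 - 54*y - 72*z^3 + z^2*(180 - 240*y) + z*(66*y^2 + 420*y - 108)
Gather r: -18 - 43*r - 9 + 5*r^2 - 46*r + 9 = 5*r^2 - 89*r - 18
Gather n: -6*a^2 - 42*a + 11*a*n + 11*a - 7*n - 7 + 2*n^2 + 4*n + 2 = -6*a^2 - 31*a + 2*n^2 + n*(11*a - 3) - 5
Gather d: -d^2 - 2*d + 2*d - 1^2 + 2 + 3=4 - d^2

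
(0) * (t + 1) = 0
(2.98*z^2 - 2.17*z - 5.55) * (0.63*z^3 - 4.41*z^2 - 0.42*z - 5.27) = 1.8774*z^5 - 14.5089*z^4 + 4.8216*z^3 + 9.6823*z^2 + 13.7669*z + 29.2485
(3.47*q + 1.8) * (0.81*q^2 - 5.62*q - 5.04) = 2.8107*q^3 - 18.0434*q^2 - 27.6048*q - 9.072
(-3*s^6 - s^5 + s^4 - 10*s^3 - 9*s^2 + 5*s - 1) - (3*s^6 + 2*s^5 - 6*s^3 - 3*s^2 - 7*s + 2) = -6*s^6 - 3*s^5 + s^4 - 4*s^3 - 6*s^2 + 12*s - 3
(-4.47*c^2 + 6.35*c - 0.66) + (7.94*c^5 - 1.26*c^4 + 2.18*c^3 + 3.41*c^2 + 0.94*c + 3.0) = 7.94*c^5 - 1.26*c^4 + 2.18*c^3 - 1.06*c^2 + 7.29*c + 2.34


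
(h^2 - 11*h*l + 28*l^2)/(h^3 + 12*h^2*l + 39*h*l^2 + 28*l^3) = (h^2 - 11*h*l + 28*l^2)/(h^3 + 12*h^2*l + 39*h*l^2 + 28*l^3)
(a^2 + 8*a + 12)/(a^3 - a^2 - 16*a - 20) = (a + 6)/(a^2 - 3*a - 10)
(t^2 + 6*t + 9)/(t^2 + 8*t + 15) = (t + 3)/(t + 5)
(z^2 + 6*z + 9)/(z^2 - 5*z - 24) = (z + 3)/(z - 8)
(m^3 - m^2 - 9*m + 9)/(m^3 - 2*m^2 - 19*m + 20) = (m^2 - 9)/(m^2 - m - 20)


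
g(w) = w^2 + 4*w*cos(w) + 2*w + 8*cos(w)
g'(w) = -4*w*sin(w) + 2*w - 8*sin(w) + 4*cos(w) + 2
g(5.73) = 70.60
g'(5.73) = 33.11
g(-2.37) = 1.94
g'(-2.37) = -6.64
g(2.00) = 1.34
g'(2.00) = -10.21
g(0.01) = 8.06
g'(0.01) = 5.94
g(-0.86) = 1.99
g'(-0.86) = 6.35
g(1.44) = 6.75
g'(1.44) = -8.24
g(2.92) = -4.83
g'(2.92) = -0.39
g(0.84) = 9.97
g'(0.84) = -2.11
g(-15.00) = 234.50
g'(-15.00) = -64.85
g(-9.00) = 88.51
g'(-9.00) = -31.18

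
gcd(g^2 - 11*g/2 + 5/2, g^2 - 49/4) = 1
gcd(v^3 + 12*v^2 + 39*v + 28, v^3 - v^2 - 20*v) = v + 4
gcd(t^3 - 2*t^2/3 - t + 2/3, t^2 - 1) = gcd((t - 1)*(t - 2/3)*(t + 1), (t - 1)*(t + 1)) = t^2 - 1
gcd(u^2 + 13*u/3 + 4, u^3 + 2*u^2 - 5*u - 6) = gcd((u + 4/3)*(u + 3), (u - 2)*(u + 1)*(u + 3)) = u + 3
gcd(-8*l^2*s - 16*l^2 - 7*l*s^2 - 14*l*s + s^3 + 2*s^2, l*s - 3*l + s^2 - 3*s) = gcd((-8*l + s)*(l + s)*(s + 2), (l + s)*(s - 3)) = l + s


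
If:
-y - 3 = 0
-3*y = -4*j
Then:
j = -9/4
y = -3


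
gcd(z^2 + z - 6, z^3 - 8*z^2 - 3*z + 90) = z + 3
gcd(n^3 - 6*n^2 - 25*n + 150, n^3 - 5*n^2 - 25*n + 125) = n^2 - 25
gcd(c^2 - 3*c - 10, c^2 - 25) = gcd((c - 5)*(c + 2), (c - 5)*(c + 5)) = c - 5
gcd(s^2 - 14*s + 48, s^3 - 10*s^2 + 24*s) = s - 6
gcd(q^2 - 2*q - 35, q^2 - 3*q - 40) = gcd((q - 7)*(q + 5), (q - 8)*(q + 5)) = q + 5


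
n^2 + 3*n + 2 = (n + 1)*(n + 2)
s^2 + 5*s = s*(s + 5)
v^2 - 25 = (v - 5)*(v + 5)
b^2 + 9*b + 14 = (b + 2)*(b + 7)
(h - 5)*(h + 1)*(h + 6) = h^3 + 2*h^2 - 29*h - 30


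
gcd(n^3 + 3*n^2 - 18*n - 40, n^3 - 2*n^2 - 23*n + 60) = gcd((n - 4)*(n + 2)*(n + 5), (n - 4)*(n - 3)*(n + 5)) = n^2 + n - 20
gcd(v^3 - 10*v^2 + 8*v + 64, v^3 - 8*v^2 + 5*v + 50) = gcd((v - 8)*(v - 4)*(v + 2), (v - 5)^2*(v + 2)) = v + 2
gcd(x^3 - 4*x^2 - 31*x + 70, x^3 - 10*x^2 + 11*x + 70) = x - 7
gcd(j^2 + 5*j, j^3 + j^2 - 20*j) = j^2 + 5*j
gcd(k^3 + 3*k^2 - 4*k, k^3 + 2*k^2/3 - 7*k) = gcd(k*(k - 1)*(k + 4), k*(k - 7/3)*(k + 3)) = k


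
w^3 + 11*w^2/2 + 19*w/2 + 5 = (w + 1)*(w + 2)*(w + 5/2)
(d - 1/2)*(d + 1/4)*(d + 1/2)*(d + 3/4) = d^4 + d^3 - d^2/16 - d/4 - 3/64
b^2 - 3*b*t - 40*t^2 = (b - 8*t)*(b + 5*t)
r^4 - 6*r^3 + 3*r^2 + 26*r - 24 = (r - 4)*(r - 3)*(r - 1)*(r + 2)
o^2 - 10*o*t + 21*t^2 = (o - 7*t)*(o - 3*t)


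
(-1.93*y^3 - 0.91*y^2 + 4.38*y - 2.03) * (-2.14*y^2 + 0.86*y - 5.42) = 4.1302*y^5 + 0.2876*y^4 + 0.304799999999998*y^3 + 13.0432*y^2 - 25.4854*y + 11.0026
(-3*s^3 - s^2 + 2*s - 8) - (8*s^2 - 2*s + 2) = -3*s^3 - 9*s^2 + 4*s - 10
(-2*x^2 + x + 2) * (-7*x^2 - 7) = 14*x^4 - 7*x^3 - 7*x - 14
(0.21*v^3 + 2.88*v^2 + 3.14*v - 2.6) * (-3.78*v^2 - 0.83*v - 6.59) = -0.7938*v^5 - 11.0607*v^4 - 15.6435*v^3 - 11.7574*v^2 - 18.5346*v + 17.134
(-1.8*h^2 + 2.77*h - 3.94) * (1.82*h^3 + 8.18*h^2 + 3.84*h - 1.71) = -3.276*h^5 - 9.6826*h^4 + 8.5758*h^3 - 18.5144*h^2 - 19.8663*h + 6.7374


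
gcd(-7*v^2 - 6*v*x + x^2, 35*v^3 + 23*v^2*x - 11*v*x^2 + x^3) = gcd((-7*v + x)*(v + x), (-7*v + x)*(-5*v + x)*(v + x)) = -7*v^2 - 6*v*x + x^2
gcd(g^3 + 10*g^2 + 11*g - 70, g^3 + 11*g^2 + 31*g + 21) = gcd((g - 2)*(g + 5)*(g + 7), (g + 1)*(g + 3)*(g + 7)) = g + 7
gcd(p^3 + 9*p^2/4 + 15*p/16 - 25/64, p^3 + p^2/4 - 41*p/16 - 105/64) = p + 5/4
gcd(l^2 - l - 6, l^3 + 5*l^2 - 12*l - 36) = l^2 - l - 6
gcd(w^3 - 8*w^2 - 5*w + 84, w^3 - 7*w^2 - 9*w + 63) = w^2 - 4*w - 21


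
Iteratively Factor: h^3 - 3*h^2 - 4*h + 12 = (h - 2)*(h^2 - h - 6) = (h - 2)*(h + 2)*(h - 3)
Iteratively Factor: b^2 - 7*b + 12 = (b - 4)*(b - 3)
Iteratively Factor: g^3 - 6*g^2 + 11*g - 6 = (g - 2)*(g^2 - 4*g + 3) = (g - 2)*(g - 1)*(g - 3)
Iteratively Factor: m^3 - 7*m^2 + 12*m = (m - 3)*(m^2 - 4*m) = m*(m - 3)*(m - 4)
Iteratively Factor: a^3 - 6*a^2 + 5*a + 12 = (a - 3)*(a^2 - 3*a - 4) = (a - 3)*(a + 1)*(a - 4)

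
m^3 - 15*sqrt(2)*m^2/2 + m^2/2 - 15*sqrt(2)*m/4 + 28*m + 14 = (m + 1/2)*(m - 4*sqrt(2))*(m - 7*sqrt(2)/2)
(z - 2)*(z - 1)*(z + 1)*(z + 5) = z^4 + 3*z^3 - 11*z^2 - 3*z + 10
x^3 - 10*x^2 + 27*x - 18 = (x - 6)*(x - 3)*(x - 1)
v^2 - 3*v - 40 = (v - 8)*(v + 5)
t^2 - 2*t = t*(t - 2)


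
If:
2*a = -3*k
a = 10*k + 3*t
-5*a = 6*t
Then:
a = 0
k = 0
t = 0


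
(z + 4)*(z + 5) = z^2 + 9*z + 20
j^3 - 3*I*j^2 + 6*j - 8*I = (j - 4*I)*(j - I)*(j + 2*I)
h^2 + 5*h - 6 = (h - 1)*(h + 6)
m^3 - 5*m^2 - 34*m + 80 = (m - 8)*(m - 2)*(m + 5)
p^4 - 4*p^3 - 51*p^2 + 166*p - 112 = (p - 8)*(p - 2)*(p - 1)*(p + 7)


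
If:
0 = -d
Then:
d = 0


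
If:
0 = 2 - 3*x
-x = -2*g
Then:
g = 1/3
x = 2/3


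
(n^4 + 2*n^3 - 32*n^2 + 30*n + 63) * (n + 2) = n^5 + 4*n^4 - 28*n^3 - 34*n^2 + 123*n + 126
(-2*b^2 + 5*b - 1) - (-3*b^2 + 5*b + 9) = b^2 - 10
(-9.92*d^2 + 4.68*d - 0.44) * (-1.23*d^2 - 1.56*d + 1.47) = 12.2016*d^4 + 9.7188*d^3 - 21.342*d^2 + 7.566*d - 0.6468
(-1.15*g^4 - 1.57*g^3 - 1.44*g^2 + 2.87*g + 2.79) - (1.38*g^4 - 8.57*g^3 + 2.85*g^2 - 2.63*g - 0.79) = -2.53*g^4 + 7.0*g^3 - 4.29*g^2 + 5.5*g + 3.58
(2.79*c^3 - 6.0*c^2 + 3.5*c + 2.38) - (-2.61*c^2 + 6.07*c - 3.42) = 2.79*c^3 - 3.39*c^2 - 2.57*c + 5.8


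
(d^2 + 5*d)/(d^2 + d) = (d + 5)/(d + 1)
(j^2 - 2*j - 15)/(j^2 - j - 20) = (j + 3)/(j + 4)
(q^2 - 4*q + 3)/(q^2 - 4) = (q^2 - 4*q + 3)/(q^2 - 4)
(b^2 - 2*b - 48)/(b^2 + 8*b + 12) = (b - 8)/(b + 2)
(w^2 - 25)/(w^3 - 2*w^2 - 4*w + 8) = (w^2 - 25)/(w^3 - 2*w^2 - 4*w + 8)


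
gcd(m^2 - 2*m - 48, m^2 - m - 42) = m + 6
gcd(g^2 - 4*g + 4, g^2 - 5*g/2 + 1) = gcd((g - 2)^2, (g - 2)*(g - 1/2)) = g - 2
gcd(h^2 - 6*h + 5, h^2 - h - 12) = 1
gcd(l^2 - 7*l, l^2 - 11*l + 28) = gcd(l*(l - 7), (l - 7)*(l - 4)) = l - 7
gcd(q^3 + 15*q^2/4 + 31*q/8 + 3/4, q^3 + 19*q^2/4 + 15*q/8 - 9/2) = q + 3/2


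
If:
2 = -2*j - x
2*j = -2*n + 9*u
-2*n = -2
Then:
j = -x/2 - 1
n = 1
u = -x/9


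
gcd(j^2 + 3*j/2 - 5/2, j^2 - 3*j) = 1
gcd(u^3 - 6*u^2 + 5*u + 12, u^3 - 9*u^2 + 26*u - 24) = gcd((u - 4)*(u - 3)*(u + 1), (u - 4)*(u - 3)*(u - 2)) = u^2 - 7*u + 12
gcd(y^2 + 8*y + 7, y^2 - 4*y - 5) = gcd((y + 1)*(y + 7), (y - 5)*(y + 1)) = y + 1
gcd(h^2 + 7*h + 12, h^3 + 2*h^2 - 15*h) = 1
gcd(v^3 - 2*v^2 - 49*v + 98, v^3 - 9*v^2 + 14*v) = v^2 - 9*v + 14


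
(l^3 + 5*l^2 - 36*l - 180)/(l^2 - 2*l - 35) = (l^2 - 36)/(l - 7)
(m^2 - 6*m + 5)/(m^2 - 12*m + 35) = (m - 1)/(m - 7)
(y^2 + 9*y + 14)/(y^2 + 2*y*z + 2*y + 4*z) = (y + 7)/(y + 2*z)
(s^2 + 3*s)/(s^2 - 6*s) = (s + 3)/(s - 6)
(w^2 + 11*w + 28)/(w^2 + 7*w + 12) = (w + 7)/(w + 3)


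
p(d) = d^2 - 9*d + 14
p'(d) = 2*d - 9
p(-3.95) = 65.15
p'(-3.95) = -16.90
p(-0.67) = 20.48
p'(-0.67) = -10.34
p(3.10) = -4.29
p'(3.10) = -2.80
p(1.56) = 2.39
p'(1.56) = -5.88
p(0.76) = 7.74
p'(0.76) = -7.48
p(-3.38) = 55.84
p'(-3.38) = -15.76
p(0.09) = 13.20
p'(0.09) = -8.82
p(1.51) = 2.69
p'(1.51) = -5.98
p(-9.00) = 176.00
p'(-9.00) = -27.00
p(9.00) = 14.00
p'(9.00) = 9.00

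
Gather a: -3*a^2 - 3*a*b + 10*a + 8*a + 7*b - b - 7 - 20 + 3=-3*a^2 + a*(18 - 3*b) + 6*b - 24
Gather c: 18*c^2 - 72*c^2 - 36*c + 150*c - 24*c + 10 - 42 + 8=-54*c^2 + 90*c - 24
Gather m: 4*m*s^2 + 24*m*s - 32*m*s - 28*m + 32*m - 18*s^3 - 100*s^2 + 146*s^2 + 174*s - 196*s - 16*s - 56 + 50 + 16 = m*(4*s^2 - 8*s + 4) - 18*s^3 + 46*s^2 - 38*s + 10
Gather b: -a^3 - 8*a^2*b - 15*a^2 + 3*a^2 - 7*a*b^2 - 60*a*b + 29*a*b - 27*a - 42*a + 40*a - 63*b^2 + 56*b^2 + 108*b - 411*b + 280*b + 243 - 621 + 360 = -a^3 - 12*a^2 - 29*a + b^2*(-7*a - 7) + b*(-8*a^2 - 31*a - 23) - 18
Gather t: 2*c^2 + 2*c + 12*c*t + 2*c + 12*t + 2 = 2*c^2 + 4*c + t*(12*c + 12) + 2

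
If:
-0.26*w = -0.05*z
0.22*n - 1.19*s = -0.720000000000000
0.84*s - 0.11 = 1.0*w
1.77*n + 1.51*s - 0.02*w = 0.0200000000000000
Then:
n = -0.43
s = 0.53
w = 0.33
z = 1.72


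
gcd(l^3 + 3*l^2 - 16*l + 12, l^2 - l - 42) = l + 6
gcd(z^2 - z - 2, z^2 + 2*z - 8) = z - 2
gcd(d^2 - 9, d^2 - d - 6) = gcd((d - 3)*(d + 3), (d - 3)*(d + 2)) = d - 3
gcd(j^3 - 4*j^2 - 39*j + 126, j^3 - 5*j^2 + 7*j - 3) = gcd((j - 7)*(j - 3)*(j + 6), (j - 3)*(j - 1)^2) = j - 3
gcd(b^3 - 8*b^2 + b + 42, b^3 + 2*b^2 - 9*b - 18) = b^2 - b - 6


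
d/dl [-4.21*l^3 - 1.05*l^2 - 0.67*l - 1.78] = -12.63*l^2 - 2.1*l - 0.67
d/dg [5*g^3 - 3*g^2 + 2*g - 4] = 15*g^2 - 6*g + 2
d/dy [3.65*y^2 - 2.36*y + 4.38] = 7.3*y - 2.36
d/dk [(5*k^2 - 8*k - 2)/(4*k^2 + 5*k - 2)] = (57*k^2 - 4*k + 26)/(16*k^4 + 40*k^3 + 9*k^2 - 20*k + 4)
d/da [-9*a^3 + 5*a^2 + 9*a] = -27*a^2 + 10*a + 9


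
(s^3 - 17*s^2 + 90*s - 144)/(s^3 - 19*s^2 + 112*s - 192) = (s - 6)/(s - 8)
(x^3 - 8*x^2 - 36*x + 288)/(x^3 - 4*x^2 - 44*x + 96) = (x - 6)/(x - 2)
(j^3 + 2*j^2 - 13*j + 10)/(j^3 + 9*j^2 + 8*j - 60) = (j - 1)/(j + 6)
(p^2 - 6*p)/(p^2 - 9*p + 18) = p/(p - 3)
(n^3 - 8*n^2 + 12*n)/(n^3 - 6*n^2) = (n - 2)/n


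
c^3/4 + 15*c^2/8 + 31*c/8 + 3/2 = (c/4 + 1)*(c + 1/2)*(c + 3)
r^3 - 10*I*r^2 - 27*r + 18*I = (r - 6*I)*(r - 3*I)*(r - I)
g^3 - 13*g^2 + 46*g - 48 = (g - 8)*(g - 3)*(g - 2)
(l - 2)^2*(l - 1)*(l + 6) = l^4 + l^3 - 22*l^2 + 44*l - 24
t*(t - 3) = t^2 - 3*t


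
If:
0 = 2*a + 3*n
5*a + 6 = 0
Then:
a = -6/5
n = 4/5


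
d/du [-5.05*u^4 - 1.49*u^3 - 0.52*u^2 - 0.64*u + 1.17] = -20.2*u^3 - 4.47*u^2 - 1.04*u - 0.64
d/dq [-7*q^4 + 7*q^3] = q^2*(21 - 28*q)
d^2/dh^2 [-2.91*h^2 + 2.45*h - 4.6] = -5.82000000000000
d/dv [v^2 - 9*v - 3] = 2*v - 9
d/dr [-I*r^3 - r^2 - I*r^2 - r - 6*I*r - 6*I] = -3*I*r^2 - 2*r*(1 + I) - 1 - 6*I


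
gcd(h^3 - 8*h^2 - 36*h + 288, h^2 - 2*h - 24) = h - 6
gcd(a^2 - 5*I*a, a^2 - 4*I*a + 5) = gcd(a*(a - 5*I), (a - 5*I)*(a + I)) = a - 5*I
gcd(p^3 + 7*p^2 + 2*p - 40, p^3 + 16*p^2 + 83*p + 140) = p^2 + 9*p + 20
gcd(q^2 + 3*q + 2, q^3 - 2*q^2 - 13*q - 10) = q^2 + 3*q + 2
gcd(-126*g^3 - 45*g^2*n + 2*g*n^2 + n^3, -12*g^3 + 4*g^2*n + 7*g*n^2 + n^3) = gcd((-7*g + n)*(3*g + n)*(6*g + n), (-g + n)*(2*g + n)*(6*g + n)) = 6*g + n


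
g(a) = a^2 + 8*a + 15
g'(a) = 2*a + 8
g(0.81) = 22.14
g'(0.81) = 9.62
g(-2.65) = 0.82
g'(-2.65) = 2.70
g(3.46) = 54.65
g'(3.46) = 14.92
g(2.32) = 38.94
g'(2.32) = 12.64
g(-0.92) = 8.49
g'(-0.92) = 6.16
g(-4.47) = -0.78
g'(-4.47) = -0.94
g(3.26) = 51.71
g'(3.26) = 14.52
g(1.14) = 25.42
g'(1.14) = 10.28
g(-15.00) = 120.00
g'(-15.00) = -22.00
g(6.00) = 99.00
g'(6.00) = 20.00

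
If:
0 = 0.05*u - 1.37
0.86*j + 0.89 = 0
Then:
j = -1.03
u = 27.40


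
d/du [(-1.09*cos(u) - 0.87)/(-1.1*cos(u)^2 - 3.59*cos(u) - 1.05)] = (1.199*cos(u)^2 + 1.914*cos(u) + 1.9788)*sin(u)/(1.21*cos(u)^4 + 7.898*cos(u)^3 + 15.1981*cos(u)^2 + 7.539*cos(u) + 1.1025)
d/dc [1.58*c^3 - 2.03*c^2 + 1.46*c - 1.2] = 4.74*c^2 - 4.06*c + 1.46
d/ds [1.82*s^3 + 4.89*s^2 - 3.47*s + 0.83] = 5.46*s^2 + 9.78*s - 3.47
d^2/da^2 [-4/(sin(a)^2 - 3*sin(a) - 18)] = 4*(4*sin(a)^4 - 9*sin(a)^3 + 75*sin(a)^2 - 36*sin(a) - 54)/((sin(a) - 6)^3*(sin(a) + 3)^3)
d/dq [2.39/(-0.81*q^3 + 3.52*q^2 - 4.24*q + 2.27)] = (5.8077*q^2 - 16.8256*q + 10.1336)/(0.81*q^3 - 3.52*q^2 + 4.24*q - 2.27)^2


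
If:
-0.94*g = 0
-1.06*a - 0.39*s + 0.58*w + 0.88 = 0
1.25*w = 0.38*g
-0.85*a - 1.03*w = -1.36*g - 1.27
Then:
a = 1.49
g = 0.00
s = -1.80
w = 0.00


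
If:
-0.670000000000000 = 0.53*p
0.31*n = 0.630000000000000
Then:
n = 2.03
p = -1.26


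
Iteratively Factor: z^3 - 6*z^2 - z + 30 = (z + 2)*(z^2 - 8*z + 15) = (z - 3)*(z + 2)*(z - 5)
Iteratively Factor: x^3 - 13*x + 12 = (x - 1)*(x^2 + x - 12) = (x - 3)*(x - 1)*(x + 4)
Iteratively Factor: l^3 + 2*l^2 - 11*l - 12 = (l - 3)*(l^2 + 5*l + 4) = (l - 3)*(l + 4)*(l + 1)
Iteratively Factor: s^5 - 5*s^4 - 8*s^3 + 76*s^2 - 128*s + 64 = (s - 4)*(s^4 - s^3 - 12*s^2 + 28*s - 16) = (s - 4)*(s - 2)*(s^3 + s^2 - 10*s + 8) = (s - 4)*(s - 2)*(s - 1)*(s^2 + 2*s - 8) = (s - 4)*(s - 2)*(s - 1)*(s + 4)*(s - 2)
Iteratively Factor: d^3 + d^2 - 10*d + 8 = (d - 2)*(d^2 + 3*d - 4) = (d - 2)*(d - 1)*(d + 4)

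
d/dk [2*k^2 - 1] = 4*k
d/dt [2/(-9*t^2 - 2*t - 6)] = 4*(9*t + 1)/(9*t^2 + 2*t + 6)^2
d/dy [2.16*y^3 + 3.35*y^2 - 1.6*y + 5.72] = 6.48*y^2 + 6.7*y - 1.6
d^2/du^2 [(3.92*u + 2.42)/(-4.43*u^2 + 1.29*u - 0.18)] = (-(3.92*u + 2.42)*(8.86*u - 1.29)*(17.72*u - 2.58) + (104.1936*u + 11.3276)*(4.43*u^2 - 1.29*u + 0.18))/(4.43*u^2 - 1.29*u + 0.18)^3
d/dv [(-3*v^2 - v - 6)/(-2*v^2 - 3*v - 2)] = (7*v^2 - 12*v - 16)/(4*v^4 + 12*v^3 + 17*v^2 + 12*v + 4)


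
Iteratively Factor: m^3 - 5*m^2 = (m)*(m^2 - 5*m) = m^2*(m - 5)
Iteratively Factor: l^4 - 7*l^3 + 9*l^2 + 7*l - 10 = (l - 1)*(l^3 - 6*l^2 + 3*l + 10) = (l - 5)*(l - 1)*(l^2 - l - 2) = (l - 5)*(l - 1)*(l + 1)*(l - 2)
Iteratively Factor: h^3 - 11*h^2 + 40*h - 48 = (h - 3)*(h^2 - 8*h + 16) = (h - 4)*(h - 3)*(h - 4)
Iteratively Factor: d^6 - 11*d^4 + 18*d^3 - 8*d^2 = (d - 1)*(d^5 + d^4 - 10*d^3 + 8*d^2) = (d - 2)*(d - 1)*(d^4 + 3*d^3 - 4*d^2) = (d - 2)*(d - 1)*(d + 4)*(d^3 - d^2) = d*(d - 2)*(d - 1)*(d + 4)*(d^2 - d) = d*(d - 2)*(d - 1)^2*(d + 4)*(d)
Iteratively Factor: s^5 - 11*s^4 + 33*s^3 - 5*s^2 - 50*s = (s - 2)*(s^4 - 9*s^3 + 15*s^2 + 25*s) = (s - 5)*(s - 2)*(s^3 - 4*s^2 - 5*s) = s*(s - 5)*(s - 2)*(s^2 - 4*s - 5) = s*(s - 5)^2*(s - 2)*(s + 1)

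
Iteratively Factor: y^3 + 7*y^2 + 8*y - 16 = (y + 4)*(y^2 + 3*y - 4) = (y - 1)*(y + 4)*(y + 4)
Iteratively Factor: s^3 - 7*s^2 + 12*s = (s - 3)*(s^2 - 4*s) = (s - 4)*(s - 3)*(s)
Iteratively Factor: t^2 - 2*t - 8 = (t - 4)*(t + 2)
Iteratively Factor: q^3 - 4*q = (q - 2)*(q^2 + 2*q) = (q - 2)*(q + 2)*(q)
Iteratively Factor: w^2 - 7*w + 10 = (w - 5)*(w - 2)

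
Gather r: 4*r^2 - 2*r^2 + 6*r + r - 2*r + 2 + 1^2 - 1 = 2*r^2 + 5*r + 2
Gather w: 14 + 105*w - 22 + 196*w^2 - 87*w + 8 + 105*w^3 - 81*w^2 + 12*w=105*w^3 + 115*w^2 + 30*w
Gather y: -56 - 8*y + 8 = -8*y - 48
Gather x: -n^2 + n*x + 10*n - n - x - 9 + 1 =-n^2 + 9*n + x*(n - 1) - 8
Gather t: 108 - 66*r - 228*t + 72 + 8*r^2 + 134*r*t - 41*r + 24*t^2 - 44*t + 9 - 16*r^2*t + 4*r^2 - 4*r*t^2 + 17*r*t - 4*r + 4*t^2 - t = 12*r^2 - 111*r + t^2*(28 - 4*r) + t*(-16*r^2 + 151*r - 273) + 189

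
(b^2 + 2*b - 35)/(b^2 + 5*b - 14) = (b - 5)/(b - 2)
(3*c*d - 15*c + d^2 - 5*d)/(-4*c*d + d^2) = (-3*c*d + 15*c - d^2 + 5*d)/(d*(4*c - d))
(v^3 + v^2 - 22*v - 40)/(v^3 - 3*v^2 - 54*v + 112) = (v^3 + v^2 - 22*v - 40)/(v^3 - 3*v^2 - 54*v + 112)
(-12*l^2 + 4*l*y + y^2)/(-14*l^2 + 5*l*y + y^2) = (6*l + y)/(7*l + y)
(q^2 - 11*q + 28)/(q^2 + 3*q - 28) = (q - 7)/(q + 7)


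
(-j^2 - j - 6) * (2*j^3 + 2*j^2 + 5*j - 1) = -2*j^5 - 4*j^4 - 19*j^3 - 16*j^2 - 29*j + 6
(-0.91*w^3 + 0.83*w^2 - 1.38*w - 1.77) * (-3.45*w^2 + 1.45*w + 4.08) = 3.1395*w^5 - 4.183*w^4 + 2.2517*w^3 + 7.4919*w^2 - 8.1969*w - 7.2216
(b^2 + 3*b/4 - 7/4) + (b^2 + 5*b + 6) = 2*b^2 + 23*b/4 + 17/4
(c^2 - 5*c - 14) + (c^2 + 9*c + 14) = 2*c^2 + 4*c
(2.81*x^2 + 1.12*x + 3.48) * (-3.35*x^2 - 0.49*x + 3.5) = -9.4135*x^4 - 5.1289*x^3 - 2.3718*x^2 + 2.2148*x + 12.18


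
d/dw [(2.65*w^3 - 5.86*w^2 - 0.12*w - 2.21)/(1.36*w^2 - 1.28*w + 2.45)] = (3.604*w^4 - 6.784*w^3 + 27.1415*w^2 - 22.7028*w - 3.1228)/(1.8496*w^4 - 3.4816*w^3 + 8.3024*w^2 - 6.272*w + 6.0025)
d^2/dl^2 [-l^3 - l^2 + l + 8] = -6*l - 2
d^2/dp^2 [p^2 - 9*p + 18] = 2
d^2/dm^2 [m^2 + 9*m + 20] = 2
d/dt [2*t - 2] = 2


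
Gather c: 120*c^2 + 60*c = 120*c^2 + 60*c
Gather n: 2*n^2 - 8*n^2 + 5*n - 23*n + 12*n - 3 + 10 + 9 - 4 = -6*n^2 - 6*n + 12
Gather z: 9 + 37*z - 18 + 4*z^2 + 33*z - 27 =4*z^2 + 70*z - 36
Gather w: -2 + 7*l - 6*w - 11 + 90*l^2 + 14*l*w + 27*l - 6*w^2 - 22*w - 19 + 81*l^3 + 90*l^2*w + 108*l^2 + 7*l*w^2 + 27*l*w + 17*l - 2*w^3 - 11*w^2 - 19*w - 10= 81*l^3 + 198*l^2 + 51*l - 2*w^3 + w^2*(7*l - 17) + w*(90*l^2 + 41*l - 47) - 42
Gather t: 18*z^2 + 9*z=18*z^2 + 9*z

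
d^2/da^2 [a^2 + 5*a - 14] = 2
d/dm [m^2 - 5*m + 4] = 2*m - 5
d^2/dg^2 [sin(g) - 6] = -sin(g)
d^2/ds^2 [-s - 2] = 0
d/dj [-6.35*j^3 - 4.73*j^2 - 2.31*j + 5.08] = -19.05*j^2 - 9.46*j - 2.31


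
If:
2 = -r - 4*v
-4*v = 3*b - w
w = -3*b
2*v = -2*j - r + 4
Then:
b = -w/3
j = w/2 + 3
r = -2*w - 2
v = w/2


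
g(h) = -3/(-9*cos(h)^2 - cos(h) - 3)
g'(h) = -3*(-18*sin(h)*cos(h) - sin(h))/(-9*cos(h)^2 - cos(h) - 3)^2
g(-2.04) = 0.68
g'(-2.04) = 0.99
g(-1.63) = 1.01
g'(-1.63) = 0.02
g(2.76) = 0.31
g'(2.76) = -0.18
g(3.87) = 0.41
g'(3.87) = 0.47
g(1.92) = 0.81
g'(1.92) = -1.06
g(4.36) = 0.80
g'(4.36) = 1.06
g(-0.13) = 0.23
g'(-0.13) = -0.04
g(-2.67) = 0.32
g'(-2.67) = 0.24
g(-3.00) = 0.28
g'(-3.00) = 0.06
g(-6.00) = 0.24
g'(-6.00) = 0.10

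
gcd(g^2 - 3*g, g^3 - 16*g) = g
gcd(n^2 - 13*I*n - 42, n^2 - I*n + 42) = n - 7*I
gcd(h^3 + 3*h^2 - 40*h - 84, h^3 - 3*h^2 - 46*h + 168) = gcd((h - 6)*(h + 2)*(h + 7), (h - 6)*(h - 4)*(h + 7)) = h^2 + h - 42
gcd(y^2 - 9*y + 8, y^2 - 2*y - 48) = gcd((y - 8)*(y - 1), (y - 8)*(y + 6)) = y - 8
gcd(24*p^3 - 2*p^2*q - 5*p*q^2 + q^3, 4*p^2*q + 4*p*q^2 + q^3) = 2*p + q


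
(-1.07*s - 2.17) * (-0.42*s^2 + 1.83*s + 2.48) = 0.4494*s^3 - 1.0467*s^2 - 6.6247*s - 5.3816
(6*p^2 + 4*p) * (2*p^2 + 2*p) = 12*p^4 + 20*p^3 + 8*p^2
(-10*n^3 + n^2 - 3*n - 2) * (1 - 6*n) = 60*n^4 - 16*n^3 + 19*n^2 + 9*n - 2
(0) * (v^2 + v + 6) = 0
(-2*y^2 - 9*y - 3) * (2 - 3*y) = 6*y^3 + 23*y^2 - 9*y - 6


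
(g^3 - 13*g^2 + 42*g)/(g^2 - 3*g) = (g^2 - 13*g + 42)/(g - 3)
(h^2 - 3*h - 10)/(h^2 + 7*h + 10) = (h - 5)/(h + 5)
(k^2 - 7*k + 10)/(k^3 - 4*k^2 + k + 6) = (k - 5)/(k^2 - 2*k - 3)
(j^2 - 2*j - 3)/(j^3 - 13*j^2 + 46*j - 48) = (j + 1)/(j^2 - 10*j + 16)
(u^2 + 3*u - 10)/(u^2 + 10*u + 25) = (u - 2)/(u + 5)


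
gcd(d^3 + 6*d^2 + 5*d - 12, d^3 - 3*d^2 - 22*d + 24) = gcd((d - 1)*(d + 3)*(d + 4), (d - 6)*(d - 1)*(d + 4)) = d^2 + 3*d - 4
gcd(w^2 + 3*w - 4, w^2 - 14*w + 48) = 1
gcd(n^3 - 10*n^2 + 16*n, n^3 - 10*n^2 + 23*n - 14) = n - 2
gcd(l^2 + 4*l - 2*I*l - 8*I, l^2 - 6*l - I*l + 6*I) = 1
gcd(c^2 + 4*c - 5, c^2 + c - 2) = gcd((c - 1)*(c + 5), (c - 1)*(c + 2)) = c - 1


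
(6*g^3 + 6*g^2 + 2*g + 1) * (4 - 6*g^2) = -36*g^5 - 36*g^4 + 12*g^3 + 18*g^2 + 8*g + 4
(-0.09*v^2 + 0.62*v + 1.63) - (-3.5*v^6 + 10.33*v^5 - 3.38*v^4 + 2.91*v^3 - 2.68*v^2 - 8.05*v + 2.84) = 3.5*v^6 - 10.33*v^5 + 3.38*v^4 - 2.91*v^3 + 2.59*v^2 + 8.67*v - 1.21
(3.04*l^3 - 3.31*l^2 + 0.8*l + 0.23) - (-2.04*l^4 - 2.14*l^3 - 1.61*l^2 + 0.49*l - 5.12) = 2.04*l^4 + 5.18*l^3 - 1.7*l^2 + 0.31*l + 5.35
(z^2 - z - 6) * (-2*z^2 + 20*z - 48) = -2*z^4 + 22*z^3 - 56*z^2 - 72*z + 288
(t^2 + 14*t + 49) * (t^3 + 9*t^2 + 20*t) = t^5 + 23*t^4 + 195*t^3 + 721*t^2 + 980*t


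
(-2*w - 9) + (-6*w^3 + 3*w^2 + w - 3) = -6*w^3 + 3*w^2 - w - 12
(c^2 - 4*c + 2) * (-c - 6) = -c^3 - 2*c^2 + 22*c - 12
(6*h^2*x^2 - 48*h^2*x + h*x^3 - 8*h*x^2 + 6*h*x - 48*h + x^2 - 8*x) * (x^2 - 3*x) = 6*h^2*x^4 - 66*h^2*x^3 + 144*h^2*x^2 + h*x^5 - 11*h*x^4 + 30*h*x^3 - 66*h*x^2 + 144*h*x + x^4 - 11*x^3 + 24*x^2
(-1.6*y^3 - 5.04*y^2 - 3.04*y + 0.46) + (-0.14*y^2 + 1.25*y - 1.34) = -1.6*y^3 - 5.18*y^2 - 1.79*y - 0.88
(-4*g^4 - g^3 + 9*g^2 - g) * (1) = -4*g^4 - g^3 + 9*g^2 - g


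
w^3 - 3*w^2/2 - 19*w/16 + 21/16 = (w - 7/4)*(w - 3/4)*(w + 1)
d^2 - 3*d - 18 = (d - 6)*(d + 3)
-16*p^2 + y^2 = (-4*p + y)*(4*p + y)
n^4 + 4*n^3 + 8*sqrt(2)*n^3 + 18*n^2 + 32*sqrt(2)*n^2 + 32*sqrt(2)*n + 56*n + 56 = (n + 2)^2*(n + sqrt(2))*(n + 7*sqrt(2))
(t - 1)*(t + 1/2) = t^2 - t/2 - 1/2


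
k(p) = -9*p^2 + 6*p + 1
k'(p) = 6 - 18*p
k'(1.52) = -21.36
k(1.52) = -10.67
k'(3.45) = -56.10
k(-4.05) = -170.92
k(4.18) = -131.17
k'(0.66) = -5.88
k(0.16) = 1.73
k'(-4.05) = 78.90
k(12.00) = -1223.00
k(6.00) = -287.00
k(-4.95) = -249.22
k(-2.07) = -49.98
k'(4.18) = -69.24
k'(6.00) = -102.00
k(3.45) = -85.42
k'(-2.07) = 43.26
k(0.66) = 1.04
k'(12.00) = -210.00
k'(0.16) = 3.12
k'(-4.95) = 95.10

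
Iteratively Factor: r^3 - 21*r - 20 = (r + 4)*(r^2 - 4*r - 5) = (r + 1)*(r + 4)*(r - 5)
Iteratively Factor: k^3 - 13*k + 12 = (k - 1)*(k^2 + k - 12) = (k - 3)*(k - 1)*(k + 4)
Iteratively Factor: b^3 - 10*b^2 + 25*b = (b)*(b^2 - 10*b + 25) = b*(b - 5)*(b - 5)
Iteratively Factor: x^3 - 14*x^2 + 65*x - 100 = (x - 5)*(x^2 - 9*x + 20) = (x - 5)*(x - 4)*(x - 5)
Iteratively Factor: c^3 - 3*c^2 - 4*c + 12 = (c - 3)*(c^2 - 4) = (c - 3)*(c - 2)*(c + 2)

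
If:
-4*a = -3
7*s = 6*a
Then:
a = 3/4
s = 9/14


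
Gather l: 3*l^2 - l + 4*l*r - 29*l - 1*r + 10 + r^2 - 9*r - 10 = 3*l^2 + l*(4*r - 30) + r^2 - 10*r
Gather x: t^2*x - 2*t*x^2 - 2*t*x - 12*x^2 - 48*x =x^2*(-2*t - 12) + x*(t^2 - 2*t - 48)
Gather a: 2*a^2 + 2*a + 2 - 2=2*a^2 + 2*a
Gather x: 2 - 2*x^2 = 2 - 2*x^2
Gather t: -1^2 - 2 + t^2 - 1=t^2 - 4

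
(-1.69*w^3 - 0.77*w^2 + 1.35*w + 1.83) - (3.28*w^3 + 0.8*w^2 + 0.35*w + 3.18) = -4.97*w^3 - 1.57*w^2 + 1.0*w - 1.35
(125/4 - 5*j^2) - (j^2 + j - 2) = -6*j^2 - j + 133/4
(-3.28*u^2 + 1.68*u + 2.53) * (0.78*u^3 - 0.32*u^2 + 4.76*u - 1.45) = -2.5584*u^5 + 2.36*u^4 - 14.177*u^3 + 11.9432*u^2 + 9.6068*u - 3.6685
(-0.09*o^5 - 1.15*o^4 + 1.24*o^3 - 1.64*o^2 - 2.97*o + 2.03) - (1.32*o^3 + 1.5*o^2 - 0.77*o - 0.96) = -0.09*o^5 - 1.15*o^4 - 0.0800000000000001*o^3 - 3.14*o^2 - 2.2*o + 2.99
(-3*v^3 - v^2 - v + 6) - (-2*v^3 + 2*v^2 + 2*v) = -v^3 - 3*v^2 - 3*v + 6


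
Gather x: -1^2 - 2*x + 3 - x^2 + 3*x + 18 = -x^2 + x + 20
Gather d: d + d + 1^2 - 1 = 2*d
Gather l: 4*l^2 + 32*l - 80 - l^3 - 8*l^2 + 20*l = -l^3 - 4*l^2 + 52*l - 80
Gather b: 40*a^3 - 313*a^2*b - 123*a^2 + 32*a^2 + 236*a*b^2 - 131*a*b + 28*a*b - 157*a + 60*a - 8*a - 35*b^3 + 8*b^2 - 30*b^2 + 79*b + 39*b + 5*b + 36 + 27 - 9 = 40*a^3 - 91*a^2 - 105*a - 35*b^3 + b^2*(236*a - 22) + b*(-313*a^2 - 103*a + 123) + 54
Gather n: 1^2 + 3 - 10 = -6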